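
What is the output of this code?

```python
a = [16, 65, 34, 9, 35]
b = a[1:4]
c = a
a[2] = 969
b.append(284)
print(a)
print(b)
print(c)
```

Key concept: slice vs alias.
Step by step:
`a = [16, 65, 34, 9, 35]` → a = [16, 65, 34, 9, 35]
`b = a[1:4]` → b = [65, 34, 9]
`c = a` → c = [16, 65, 34, 9, 35] (same object as a)
`a[2] = 969` → a = [16, 65, 969, 9, 35] (same object as c); c = [16, 65, 969, 9, 35] (same object as a)
`b.append(284)` → b = [65, 34, 9, 284]
`print(a)` → prints [16, 65, 969, 9, 35]
`print(b)` → prints [65, 34, 9, 284]
`print(c)` → prints [16, 65, 969, 9, 35]

Answer:
[16, 65, 969, 9, 35]
[65, 34, 9, 284]
[16, 65, 969, 9, 35]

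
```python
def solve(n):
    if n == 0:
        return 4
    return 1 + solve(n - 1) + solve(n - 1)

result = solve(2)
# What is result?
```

solve(n) = 1 + 2·solve(n-1), solve(0)=4. Closed form: (4+1)·2^2 - 1 = 19.

Answer: 19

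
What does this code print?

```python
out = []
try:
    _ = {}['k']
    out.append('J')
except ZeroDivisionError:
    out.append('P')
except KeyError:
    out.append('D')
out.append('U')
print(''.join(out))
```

Execution trace: 'D' (except KeyError) → 'U' (after the try/except). Output: DU

Answer: DU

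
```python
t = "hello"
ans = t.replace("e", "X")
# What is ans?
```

Trace:
`t = "hello"` → t = 'hello'
`ans = t.replace("e", "X")` → ans = 'hXllo'
So ans = 'hXllo'

Answer: 'hXllo'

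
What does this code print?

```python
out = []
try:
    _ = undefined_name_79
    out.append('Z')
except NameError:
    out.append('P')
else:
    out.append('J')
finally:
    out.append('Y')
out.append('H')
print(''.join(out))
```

Execution trace: 'P' (except NameError) → 'Y' (finally) → 'H' (after the try/except). Output: PYH

Answer: PYH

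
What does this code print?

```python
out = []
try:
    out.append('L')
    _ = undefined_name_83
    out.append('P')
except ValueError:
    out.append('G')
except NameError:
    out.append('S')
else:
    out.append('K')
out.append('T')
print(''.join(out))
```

Execution trace: 'L' (try body) → 'S' (except NameError) → 'T' (after the try/except). Output: LST

Answer: LST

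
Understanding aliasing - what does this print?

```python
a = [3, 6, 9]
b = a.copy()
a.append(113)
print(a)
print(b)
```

Key concept: list.copy() creates independent copy.
Step by step:
`a = [3, 6, 9]` → a = [3, 6, 9]
`b = a.copy()` → b = [3, 6, 9]
`a.append(113)` → a = [3, 6, 9, 113]
`print(a)` → prints [3, 6, 9, 113]
`print(b)` → prints [3, 6, 9]

Answer:
[3, 6, 9, 113]
[3, 6, 9]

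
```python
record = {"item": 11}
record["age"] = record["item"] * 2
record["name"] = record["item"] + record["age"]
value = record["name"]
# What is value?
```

Trace:
`record = {"item": 11}` → record = {'item': 11}
`record["age"] = record["item"] * 2` → record = {'item': 11, 'age': 22}
`record["name"] = record["item"] + record["age"]` → record = {'item': 11, 'age': 22, 'name': 33}
`value = record["name"]` → value = 33
So value = 33

Answer: 33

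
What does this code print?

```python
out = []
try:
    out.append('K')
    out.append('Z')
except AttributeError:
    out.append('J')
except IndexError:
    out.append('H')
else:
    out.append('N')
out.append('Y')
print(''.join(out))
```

Execution trace: 'K' (try body) → 'Z' (try body, no exception) → 'N' (else) → 'Y' (after the try/except). Output: KZNY

Answer: KZNY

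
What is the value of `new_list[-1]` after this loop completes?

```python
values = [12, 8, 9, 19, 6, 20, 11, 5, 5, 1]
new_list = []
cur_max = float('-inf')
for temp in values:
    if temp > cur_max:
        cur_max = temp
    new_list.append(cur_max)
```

Running max ends at 20
`new_list` takes the values: [] → [12] → [12, 12] → [12, 12, 12] → [12, 12, 12, 19] → [12, 12, 12, 19, 19] → [12, 12, 12, 19, 19, 20] → [12, 12, 12, 19, 19, 20, 20] → [12, 12, 12, 19, 19, 20, 20, 20] → [12, 12, 12, 19, 19, 20, 20, 20, 20] → [12, 12, 12, 19, 19, 20, 20, 20, 20, 20]
So `new_list[-1]` = 20

Answer: 20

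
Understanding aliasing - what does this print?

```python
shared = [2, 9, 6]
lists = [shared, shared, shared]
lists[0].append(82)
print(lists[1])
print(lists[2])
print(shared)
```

Key concept: list of same reference.
Step by step:
`shared = [2, 9, 6]` → shared = [2, 9, 6]
`lists = [shared, shared, shared]` → lists = [[2, 9, 6], [2, 9, 6], [2, 9, 6]]
`lists[0].append(82)` → shared = [2, 9, 6, 82]; lists = [[2, 9, 6, 82], [2, 9, 6, 82], [2, 9, 6, 82]]
`print(lists[1])` → prints [2, 9, 6, 82]
`print(lists[2])` → prints [2, 9, 6, 82]
`print(shared)` → prints [2, 9, 6, 82]

Answer:
[2, 9, 6, 82]
[2, 9, 6, 82]
[2, 9, 6, 82]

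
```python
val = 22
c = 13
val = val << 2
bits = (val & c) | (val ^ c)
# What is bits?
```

Trace:
`val = 22` → val = 22
`c = 13` → c = 13
`val = val << 2` → val = 88
`bits = (val & c) | (val ^ c)` → bits = 93
So bits = 93

Answer: 93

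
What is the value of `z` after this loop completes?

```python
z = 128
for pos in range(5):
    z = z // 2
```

Halve 5 times: 128 // 2^5 = 4
`z` takes the values: 128 → 64 → 32 → 16 → 8 → 4

Answer: 4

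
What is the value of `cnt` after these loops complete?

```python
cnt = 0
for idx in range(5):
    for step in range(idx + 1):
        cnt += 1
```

Triangle: 1 + 2 + ... + 5
`cnt` takes the values: 0 → 1 → 2 → 3 → 4 → 5 → 6 → 7 → 8 → 9 → 10 → 11 → 12 → 13 → 14 → 15

Answer: 15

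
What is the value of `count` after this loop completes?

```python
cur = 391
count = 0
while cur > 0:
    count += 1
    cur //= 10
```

Count digits by repeated division by 10
`count` takes the values: 0 → 1 → 2 → 3

Answer: 3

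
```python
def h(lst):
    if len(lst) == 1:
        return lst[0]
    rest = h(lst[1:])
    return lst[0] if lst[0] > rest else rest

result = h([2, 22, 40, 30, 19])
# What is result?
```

Recursive max over [2, 22, 40, 30, 19] = 40

Answer: 40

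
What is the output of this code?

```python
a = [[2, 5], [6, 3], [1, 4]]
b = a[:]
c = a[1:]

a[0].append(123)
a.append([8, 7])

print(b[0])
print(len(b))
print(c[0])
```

Key concept: slice with nested mutation.
Step by step:
`a = [[2, 5], [6, 3], [1, 4]]` → a = [[2, 5], [6, 3], [1, 4]]
`b = a[:]` → b = [[2, 5], [6, 3], [1, 4]]
`c = a[1:]` → c = [[6, 3], [1, 4]]
`a[0].append(123)` → a = [[2, 5, 123], [6, 3], [1, 4]]; b = [[2, 5, 123], [6, 3], [1, 4]]
`a.append([8, 7])` → a = [[2, 5, 123], [6, 3], [1, 4], [8, 7]]
`print(b[0])` → prints [2, 5, 123]
`print(len(b))` → prints 3
`print(c[0])` → prints [6, 3]

Answer:
[2, 5, 123]
3
[6, 3]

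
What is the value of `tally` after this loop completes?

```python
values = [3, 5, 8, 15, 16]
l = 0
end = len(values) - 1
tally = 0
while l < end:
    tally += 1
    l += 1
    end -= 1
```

Iterations until pointers meet (list length 5)
`tally` takes the values: 0 → 1 → 2

Answer: 2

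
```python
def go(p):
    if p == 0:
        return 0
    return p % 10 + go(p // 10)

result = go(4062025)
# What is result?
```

Sum of digits of 4062025: 5 + 2 + 0 + 2 + 6 + 0 + 4 = 19

Answer: 19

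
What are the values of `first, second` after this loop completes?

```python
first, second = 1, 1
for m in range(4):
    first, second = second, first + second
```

Fibonacci: after 4 iterations
`first, second` takes the values: (1, 1) → (1, 2) → (2, 3) → (3, 5) → (5, 8)

Answer: 5, 8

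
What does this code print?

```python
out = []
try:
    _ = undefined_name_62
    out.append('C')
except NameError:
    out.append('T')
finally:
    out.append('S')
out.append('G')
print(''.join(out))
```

Execution trace: 'T' (except NameError) → 'S' (finally) → 'G' (after the try/except). Output: TSG

Answer: TSG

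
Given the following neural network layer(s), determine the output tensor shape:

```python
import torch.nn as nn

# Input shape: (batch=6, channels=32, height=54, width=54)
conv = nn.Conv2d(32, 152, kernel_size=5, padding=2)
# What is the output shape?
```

Input: (6, 32, 54, 54) -> Output: (6, 152, 54, 54)

Answer: (6, 152, 54, 54)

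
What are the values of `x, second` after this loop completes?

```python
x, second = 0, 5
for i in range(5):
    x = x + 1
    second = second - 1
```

x goes 0→5, second goes 5→0
`x, second` takes the values: (0, 5) → (1, 5) → (1, 4) → (2, 4) → (2, 3) → (3, 3) → (3, 2) → (4, 2) → (4, 1) → (5, 1) → (5, 0)

Answer: 5, 0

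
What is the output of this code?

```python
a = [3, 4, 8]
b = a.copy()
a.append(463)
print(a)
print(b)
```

Key concept: list.copy() creates independent copy.
Step by step:
`a = [3, 4, 8]` → a = [3, 4, 8]
`b = a.copy()` → b = [3, 4, 8]
`a.append(463)` → a = [3, 4, 8, 463]
`print(a)` → prints [3, 4, 8, 463]
`print(b)` → prints [3, 4, 8]

Answer:
[3, 4, 8, 463]
[3, 4, 8]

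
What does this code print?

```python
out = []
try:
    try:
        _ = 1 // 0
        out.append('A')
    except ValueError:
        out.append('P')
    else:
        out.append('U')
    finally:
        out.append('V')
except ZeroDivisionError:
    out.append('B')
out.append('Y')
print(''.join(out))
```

Execution trace: 'V' (finally) → 'B' (outer except ZeroDivisionError) → 'Y' (after the try/except). Output: VBY

Answer: VBY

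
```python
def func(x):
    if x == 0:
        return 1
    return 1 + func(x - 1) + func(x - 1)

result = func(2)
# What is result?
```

func(x) = 1 + 2·func(x-1), func(0)=1. Closed form: (1+1)·2^2 - 1 = 7.

Answer: 7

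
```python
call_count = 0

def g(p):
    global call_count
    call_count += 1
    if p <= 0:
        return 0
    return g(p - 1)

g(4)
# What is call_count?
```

Linear recursion stepping by 1: 5 calls from p=4 down to ≤0.

Answer: 5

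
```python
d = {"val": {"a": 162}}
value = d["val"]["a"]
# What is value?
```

Trace:
`d = {"val": {"a": 162}}` → d = {'val': {'a': 162}}
`value = d["val"]["a"]` → value = 162
So value = 162

Answer: 162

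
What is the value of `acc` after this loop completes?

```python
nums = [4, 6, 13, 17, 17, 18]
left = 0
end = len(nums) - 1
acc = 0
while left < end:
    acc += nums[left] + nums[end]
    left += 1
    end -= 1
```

Sum of pairs from ends
`acc` takes the values: 0 → 22 → 45 → 75

Answer: 75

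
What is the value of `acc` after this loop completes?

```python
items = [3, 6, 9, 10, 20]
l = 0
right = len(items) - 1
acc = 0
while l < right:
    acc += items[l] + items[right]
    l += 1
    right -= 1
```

Sum of pairs from ends
`acc` takes the values: 0 → 23 → 39

Answer: 39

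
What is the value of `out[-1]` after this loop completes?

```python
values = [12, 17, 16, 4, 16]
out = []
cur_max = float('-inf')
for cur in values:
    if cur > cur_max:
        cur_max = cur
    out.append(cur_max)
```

Running max ends at 17
`out` takes the values: [] → [12] → [12, 17] → [12, 17, 17] → [12, 17, 17, 17] → [12, 17, 17, 17, 17]
So `out[-1]` = 17

Answer: 17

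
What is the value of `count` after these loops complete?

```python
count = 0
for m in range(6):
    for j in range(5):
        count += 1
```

6 * 5 = 30
`count` takes the values: 0 → 1 → 2 → 3 → 4 → 5 → 6 → 7 → 8 → 9 → 10 → 11 → 12 → 13 → 14 → 15 → 16 → 17 → 18 → 19 → 20 → 21 → 22 → 23 → 24 → 25 → 26 → 27 → 28 → 29 → 30

Answer: 30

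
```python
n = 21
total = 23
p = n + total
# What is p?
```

Trace:
`n = 21` → n = 21
`total = 23` → total = 23
`p = n + total` → p = 44
So p = 44

Answer: 44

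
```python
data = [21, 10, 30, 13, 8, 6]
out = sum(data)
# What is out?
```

Trace:
`data = [21, 10, 30, 13, 8, 6]` → data = [21, 10, 30, 13, 8, 6]
`out = sum(data)` → out = 88
So out = 88

Answer: 88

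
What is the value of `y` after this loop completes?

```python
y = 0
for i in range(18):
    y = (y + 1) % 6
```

Increment mod 6, 18 times = 0
`y` takes the values: 0 → 1 → 2 → 3 → 4 → 5 → 0 → 1 → 2 → 3 → 4 → 5 → 0 → 1 → 2 → 3 → 4 → 5 → 0

Answer: 0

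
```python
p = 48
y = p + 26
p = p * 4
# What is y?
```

Trace:
`p = 48` → p = 48
`y = p + 26` → y = 74
`p = p * 4` → p = 192
So y = 74

Answer: 74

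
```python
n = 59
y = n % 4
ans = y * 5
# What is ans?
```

Trace:
`n = 59` → n = 59
`y = n % 4` → y = 3
`ans = y * 5` → ans = 15
So ans = 15

Answer: 15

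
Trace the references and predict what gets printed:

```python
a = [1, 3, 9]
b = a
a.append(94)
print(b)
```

Key concept: basic list aliasing.
Step by step:
`a = [1, 3, 9]` → a = [1, 3, 9]
`b = a` → b = [1, 3, 9] (same object as a)
`a.append(94)` → a = [1, 3, 9, 94] (same object as b); b = [1, 3, 9, 94] (same object as a)
`print(b)` → prints [1, 3, 9, 94]

Answer: [1, 3, 9, 94]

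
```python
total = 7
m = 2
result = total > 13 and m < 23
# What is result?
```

Trace:
`total = 7` → total = 7
`m = 2` → m = 2
`result = total > 13 and m < 23` → result = False
So result = False

Answer: False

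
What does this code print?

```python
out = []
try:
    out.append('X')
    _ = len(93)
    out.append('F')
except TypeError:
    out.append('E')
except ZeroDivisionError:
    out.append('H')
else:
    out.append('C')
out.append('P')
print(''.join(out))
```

Execution trace: 'X' (try body) → 'E' (except TypeError) → 'P' (after the try/except). Output: XEP

Answer: XEP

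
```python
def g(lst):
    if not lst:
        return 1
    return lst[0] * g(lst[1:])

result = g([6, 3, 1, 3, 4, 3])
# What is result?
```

Product over [6, 3, 1, 3, 4, 3] = 6 * 3 * 1 * 3 * 4 * 3 = 648

Answer: 648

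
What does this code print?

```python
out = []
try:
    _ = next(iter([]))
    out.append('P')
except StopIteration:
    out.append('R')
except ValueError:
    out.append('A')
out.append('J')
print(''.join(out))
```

Execution trace: 'R' (except StopIteration) → 'J' (after the try/except). Output: RJ

Answer: RJ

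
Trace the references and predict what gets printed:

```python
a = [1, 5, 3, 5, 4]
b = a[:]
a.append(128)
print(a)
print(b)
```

Key concept: slice [:] creates copy.
Step by step:
`a = [1, 5, 3, 5, 4]` → a = [1, 5, 3, 5, 4]
`b = a[:]` → b = [1, 5, 3, 5, 4]
`a.append(128)` → a = [1, 5, 3, 5, 4, 128]
`print(a)` → prints [1, 5, 3, 5, 4, 128]
`print(b)` → prints [1, 5, 3, 5, 4]

Answer:
[1, 5, 3, 5, 4, 128]
[1, 5, 3, 5, 4]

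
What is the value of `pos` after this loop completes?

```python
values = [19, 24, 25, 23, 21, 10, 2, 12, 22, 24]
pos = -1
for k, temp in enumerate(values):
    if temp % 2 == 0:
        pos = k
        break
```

First even number index in [19, 24, 25, 23, 21, 10, 2, 12, 22, 24]
`pos` takes the values: -1 → 1

Answer: 1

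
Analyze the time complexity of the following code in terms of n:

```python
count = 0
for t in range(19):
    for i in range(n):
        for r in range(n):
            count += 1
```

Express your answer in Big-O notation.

Each loop level contributes: 1 × n × n. Multiplying the contributions gives O(n^2).

Answer: O(n^2)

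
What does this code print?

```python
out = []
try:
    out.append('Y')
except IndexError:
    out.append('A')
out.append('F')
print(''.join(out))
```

Execution trace: 'Y' (try body, no exception) → 'F' (after the try/except). Output: YF

Answer: YF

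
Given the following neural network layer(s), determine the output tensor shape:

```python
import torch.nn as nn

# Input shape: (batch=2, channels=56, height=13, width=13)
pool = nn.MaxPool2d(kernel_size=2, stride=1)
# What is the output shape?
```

Input: (2, 56, 13, 13) -> Output: (2, 56, 12, 12)

Answer: (2, 56, 12, 12)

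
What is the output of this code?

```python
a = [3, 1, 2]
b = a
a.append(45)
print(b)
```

Key concept: basic list aliasing.
Step by step:
`a = [3, 1, 2]` → a = [3, 1, 2]
`b = a` → b = [3, 1, 2] (same object as a)
`a.append(45)` → a = [3, 1, 2, 45] (same object as b); b = [3, 1, 2, 45] (same object as a)
`print(b)` → prints [3, 1, 2, 45]

Answer: [3, 1, 2, 45]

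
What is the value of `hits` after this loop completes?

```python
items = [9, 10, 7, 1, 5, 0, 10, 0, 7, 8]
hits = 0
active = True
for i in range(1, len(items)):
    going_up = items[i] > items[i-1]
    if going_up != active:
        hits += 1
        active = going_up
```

Count direction changes in [9, 10, 7, 1, 5, 0, 10, 0, 7, 8]
`hits` takes the values: 0 → 1 → 2 → 3 → 4 → 5 → 6

Answer: 6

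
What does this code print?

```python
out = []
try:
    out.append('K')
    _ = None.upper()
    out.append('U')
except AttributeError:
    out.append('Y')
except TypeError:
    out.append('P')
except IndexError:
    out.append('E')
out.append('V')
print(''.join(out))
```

Execution trace: 'K' (try body) → 'Y' (except AttributeError) → 'V' (after the try/except). Output: KYV

Answer: KYV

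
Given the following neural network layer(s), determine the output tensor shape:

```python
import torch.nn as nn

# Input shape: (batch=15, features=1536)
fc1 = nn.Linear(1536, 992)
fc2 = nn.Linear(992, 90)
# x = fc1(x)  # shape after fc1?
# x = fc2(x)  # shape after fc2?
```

Input: (15, 1536) -> after fc1: (15, 992) -> Output: (15, 90)

Answer: (15, 90)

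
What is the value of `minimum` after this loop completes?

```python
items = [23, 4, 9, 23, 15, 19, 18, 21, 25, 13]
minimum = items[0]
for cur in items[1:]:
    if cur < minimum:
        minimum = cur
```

Minimum of [23, 4, 9, 23, 15, 19, 18, 21, 25, 13]
`minimum` takes the values: 23 → 4

Answer: 4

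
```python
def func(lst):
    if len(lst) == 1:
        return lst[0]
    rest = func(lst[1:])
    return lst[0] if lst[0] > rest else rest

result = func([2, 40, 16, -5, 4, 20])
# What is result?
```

Recursive max over [2, 40, 16, -5, 4, 20] = 40

Answer: 40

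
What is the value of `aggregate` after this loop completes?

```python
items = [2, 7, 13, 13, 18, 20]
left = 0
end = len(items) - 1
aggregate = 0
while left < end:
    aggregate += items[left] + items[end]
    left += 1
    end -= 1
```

Sum of pairs from ends
`aggregate` takes the values: 0 → 22 → 47 → 73

Answer: 73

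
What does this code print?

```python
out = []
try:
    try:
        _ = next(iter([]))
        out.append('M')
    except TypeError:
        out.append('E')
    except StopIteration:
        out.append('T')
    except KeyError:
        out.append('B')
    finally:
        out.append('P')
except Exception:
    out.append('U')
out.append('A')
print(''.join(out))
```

Execution trace: 'T' (inner except StopIteration) → 'P' (inner finally) → 'A' (after the try/except). Output: TPA

Answer: TPA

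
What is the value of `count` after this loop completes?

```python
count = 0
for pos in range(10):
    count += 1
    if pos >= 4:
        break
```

Loop breaks when pos reaches 4, count is 5
`count` takes the values: 0 → 1 → 2 → 3 → 4 → 5

Answer: 5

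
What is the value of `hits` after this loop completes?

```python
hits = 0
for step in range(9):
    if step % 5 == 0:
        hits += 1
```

Count numbers divisible by 5 in range(9)
`hits` takes the values: 0 → 1 → 2

Answer: 2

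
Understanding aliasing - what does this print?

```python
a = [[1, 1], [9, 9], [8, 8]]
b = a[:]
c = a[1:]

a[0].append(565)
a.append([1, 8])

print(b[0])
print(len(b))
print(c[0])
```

Key concept: slice with nested mutation.
Step by step:
`a = [[1, 1], [9, 9], [8, 8]]` → a = [[1, 1], [9, 9], [8, 8]]
`b = a[:]` → b = [[1, 1], [9, 9], [8, 8]]
`c = a[1:]` → c = [[9, 9], [8, 8]]
`a[0].append(565)` → a = [[1, 1, 565], [9, 9], [8, 8]]; b = [[1, 1, 565], [9, 9], [8, 8]]
`a.append([1, 8])` → a = [[1, 1, 565], [9, 9], [8, 8], [1, 8]]
`print(b[0])` → prints [1, 1, 565]
`print(len(b))` → prints 3
`print(c[0])` → prints [9, 9]

Answer:
[1, 1, 565]
3
[9, 9]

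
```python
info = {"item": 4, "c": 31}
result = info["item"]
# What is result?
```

Trace:
`info = {"item": 4, "c": 31}` → info = {'item': 4, 'c': 31}
`result = info["item"]` → result = 4
So result = 4

Answer: 4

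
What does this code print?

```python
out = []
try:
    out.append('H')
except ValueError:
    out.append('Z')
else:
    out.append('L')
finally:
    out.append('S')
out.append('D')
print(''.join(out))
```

Execution trace: 'H' (try body, no exception) → 'L' (else) → 'S' (finally) → 'D' (after the try/except). Output: HLSD

Answer: HLSD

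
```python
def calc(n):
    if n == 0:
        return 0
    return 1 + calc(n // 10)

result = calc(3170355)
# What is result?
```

Count of digits of 3170355: 7

Answer: 7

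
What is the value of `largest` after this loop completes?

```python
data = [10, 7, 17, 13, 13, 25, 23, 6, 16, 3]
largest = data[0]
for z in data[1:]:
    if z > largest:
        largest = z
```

Maximum of [10, 7, 17, 13, 13, 25, 23, 6, 16, 3]
`largest` takes the values: 10 → 17 → 25

Answer: 25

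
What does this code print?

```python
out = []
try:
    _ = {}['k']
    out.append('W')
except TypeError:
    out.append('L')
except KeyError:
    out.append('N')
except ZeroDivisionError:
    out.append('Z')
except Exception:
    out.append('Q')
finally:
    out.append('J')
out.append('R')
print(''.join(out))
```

Execution trace: 'N' (except KeyError) → 'J' (finally) → 'R' (after the try/except). Output: NJR

Answer: NJR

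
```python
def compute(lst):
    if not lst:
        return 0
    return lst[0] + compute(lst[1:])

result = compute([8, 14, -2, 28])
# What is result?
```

8 + 14 + (-2) + 28 + 0 = 48

Answer: 48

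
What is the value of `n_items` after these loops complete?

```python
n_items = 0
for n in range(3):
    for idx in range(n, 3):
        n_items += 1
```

Upper triangle: 3 + 2 + ... + 1
`n_items` takes the values: 0 → 1 → 2 → 3 → 4 → 5 → 6

Answer: 6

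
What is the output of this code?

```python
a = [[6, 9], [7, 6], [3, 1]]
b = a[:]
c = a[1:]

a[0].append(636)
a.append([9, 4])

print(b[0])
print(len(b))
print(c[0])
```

Key concept: slice with nested mutation.
Step by step:
`a = [[6, 9], [7, 6], [3, 1]]` → a = [[6, 9], [7, 6], [3, 1]]
`b = a[:]` → b = [[6, 9], [7, 6], [3, 1]]
`c = a[1:]` → c = [[7, 6], [3, 1]]
`a[0].append(636)` → a = [[6, 9, 636], [7, 6], [3, 1]]; b = [[6, 9, 636], [7, 6], [3, 1]]
`a.append([9, 4])` → a = [[6, 9, 636], [7, 6], [3, 1], [9, 4]]
`print(b[0])` → prints [6, 9, 636]
`print(len(b))` → prints 3
`print(c[0])` → prints [7, 6]

Answer:
[6, 9, 636]
3
[7, 6]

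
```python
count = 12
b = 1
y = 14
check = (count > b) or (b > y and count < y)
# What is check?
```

Trace:
`count = 12` → count = 12
`b = 1` → b = 1
`y = 14` → y = 14
`check = (count > b) or (b > y and count < y)` → check = True
So check = True

Answer: True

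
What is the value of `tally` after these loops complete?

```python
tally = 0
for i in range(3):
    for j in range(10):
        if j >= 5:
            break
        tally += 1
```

Inner breaks at 5, outer runs 3 times
`tally` takes the values: 0 → 1 → 2 → 3 → 4 → 5 → 6 → 7 → 8 → 9 → 10 → 11 → 12 → 13 → 14 → 15

Answer: 15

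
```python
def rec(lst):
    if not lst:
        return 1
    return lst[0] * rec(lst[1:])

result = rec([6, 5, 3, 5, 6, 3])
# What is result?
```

Product over [6, 5, 3, 5, 6, 3] = 6 * 5 * 3 * 5 * 6 * 3 = 8100

Answer: 8100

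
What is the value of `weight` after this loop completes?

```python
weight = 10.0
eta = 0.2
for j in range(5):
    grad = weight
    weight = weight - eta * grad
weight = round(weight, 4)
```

Gradient descent: w = 10.0 * (1 - 0.2)^5
`weight` takes the values: 10.0 → 8.0 → 6.4 → 5.12 → 4.096 → 3.2768

Answer: 3.2768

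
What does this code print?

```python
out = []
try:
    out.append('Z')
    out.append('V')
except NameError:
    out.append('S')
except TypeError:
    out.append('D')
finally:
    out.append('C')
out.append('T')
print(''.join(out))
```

Execution trace: 'Z' (try body) → 'V' (try body, no exception) → 'C' (finally) → 'T' (after the try/except). Output: ZVCT

Answer: ZVCT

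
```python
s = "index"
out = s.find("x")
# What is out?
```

Trace:
`s = "index"` → s = 'index'
`out = s.find("x")` → out = 4
So out = 4

Answer: 4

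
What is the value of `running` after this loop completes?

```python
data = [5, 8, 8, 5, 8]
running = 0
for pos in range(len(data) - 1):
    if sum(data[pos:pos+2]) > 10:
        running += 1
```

Count windows with sum > 10
`running` takes the values: 0 → 1 → 2 → 3 → 4

Answer: 4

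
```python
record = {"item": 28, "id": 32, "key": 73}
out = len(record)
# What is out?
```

Trace:
`record = {"item": 28, "id": 32, "key": 73}` → record = {'item': 28, 'id': 32, 'key': 73}
`out = len(record)` → out = 3
So out = 3

Answer: 3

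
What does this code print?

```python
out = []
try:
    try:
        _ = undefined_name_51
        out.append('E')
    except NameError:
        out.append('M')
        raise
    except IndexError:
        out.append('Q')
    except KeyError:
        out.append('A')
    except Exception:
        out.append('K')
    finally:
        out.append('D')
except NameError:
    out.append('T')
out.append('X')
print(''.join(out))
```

Execution trace: 'M' (inner except NameError) → 'D' (inner finally) → 'T' (outer except NameError) → 'X' (after the try/except). Output: MDTX

Answer: MDTX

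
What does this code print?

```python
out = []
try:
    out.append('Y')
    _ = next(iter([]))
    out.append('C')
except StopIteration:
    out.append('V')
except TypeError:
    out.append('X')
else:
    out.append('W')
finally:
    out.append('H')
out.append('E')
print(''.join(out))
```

Execution trace: 'Y' (try body) → 'V' (except StopIteration) → 'H' (finally) → 'E' (after the try/except). Output: YVHE

Answer: YVHE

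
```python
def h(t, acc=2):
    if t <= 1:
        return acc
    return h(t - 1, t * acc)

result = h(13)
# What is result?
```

Accumulator trace (n, acc): (13, 2) -> (12, 26) -> (11, 312) -> (10, 3432) -> (9, 34320) -> (8, 308880) -> (7, 2471040) -> (6, 17297280) -> (5, 103783680) -> (4, 518918400) -> (3, 2075673600) -> (2, 6227020800) -> (1, 12454041600) -> return 12454041600

Answer: 12454041600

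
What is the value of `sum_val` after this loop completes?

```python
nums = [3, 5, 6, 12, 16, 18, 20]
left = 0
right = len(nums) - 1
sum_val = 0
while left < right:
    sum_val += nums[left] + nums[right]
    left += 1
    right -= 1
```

Sum of pairs from ends
`sum_val` takes the values: 0 → 23 → 46 → 68

Answer: 68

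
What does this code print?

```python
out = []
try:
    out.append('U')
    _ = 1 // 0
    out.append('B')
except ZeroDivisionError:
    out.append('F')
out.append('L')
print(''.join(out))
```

Execution trace: 'U' (try body) → 'F' (except ZeroDivisionError) → 'L' (after the try/except). Output: UFL

Answer: UFL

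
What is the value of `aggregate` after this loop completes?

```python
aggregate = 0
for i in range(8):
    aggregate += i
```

Sum of 0 to 7 = 28
`aggregate` takes the values: 0 → 1 → 3 → 6 → 10 → 15 → 21 → 28

Answer: 28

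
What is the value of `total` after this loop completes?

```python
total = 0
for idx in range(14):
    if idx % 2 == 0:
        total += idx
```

Sum of even numbers 0 to 13
`total` takes the values: 0 → 2 → 6 → 12 → 20 → 30 → 42

Answer: 42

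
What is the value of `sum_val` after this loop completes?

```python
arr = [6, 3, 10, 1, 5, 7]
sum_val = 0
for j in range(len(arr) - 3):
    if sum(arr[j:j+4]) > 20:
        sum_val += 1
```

Count windows with sum > 20
`sum_val` takes the values: 0 → 1

Answer: 1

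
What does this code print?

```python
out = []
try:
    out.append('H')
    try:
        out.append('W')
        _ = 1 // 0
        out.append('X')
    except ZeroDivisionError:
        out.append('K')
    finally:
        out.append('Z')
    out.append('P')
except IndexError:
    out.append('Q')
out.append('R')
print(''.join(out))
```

Execution trace: 'H' (try body) → 'W' (inner try body) → 'K' (inner except ZeroDivisionError) → 'Z' (inner finally) → 'P' (try body, no exception) → 'R' (after the try/except). Output: HWKZPR

Answer: HWKZPR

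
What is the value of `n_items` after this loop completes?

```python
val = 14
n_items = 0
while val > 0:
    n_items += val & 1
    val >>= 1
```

Count set bits in 14 (binary: 0b1110)
`n_items` takes the values: 0 → 1 → 2 → 3

Answer: 3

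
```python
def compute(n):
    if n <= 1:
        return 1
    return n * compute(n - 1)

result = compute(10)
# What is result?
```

compute(10) = 10 * 9 * 8 * 7 * 6 * 5 * 4 * 3 * 2 * 1 = 3628800

Answer: 3628800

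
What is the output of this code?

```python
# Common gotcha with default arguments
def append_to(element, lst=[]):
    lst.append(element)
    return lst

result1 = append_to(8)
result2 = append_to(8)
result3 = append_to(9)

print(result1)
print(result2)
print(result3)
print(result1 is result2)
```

Key concept: mutable default argument gotcha.
Step by step:
`result1 = append_to(8)` → result1 = [8]
`result2 = append_to(8)` → result1 = [8, 8] (same object as result2); result2 = [8, 8] (same object as result1)
`result3 = append_to(9)` → result1 = [8, 8, 9] (same object as result2, result3); result2 = [8, 8, 9] (same object as result1, result3); result3 = [8, 8, 9] (same object as result1, result2)
`print(result1)` → prints [8, 8, 9]
`print(result2)` → prints [8, 8, 9]
`print(result3)` → prints [8, 8, 9]
`print(result1 is result2)` → prints True

Answer:
[8, 8, 9]
[8, 8, 9]
[8, 8, 9]
True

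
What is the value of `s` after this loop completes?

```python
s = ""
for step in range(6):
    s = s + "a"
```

Repeat 'a' 6 times
`s` takes the values: "" → "a" → "aa" → "aaa" → "aaaa" → "aaaaa" → "aaaaaa"

Answer: "aaaaaa"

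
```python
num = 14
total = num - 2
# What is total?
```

Trace:
`num = 14` → num = 14
`total = num - 2` → total = 12
So total = 12

Answer: 12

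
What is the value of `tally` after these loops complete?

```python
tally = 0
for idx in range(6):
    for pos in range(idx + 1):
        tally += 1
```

Triangle: 1 + 2 + ... + 6
`tally` takes the values: 0 → 1 → 2 → 3 → 4 → 5 → 6 → 7 → 8 → 9 → 10 → 11 → 12 → 13 → 14 → 15 → 16 → 17 → 18 → 19 → 20 → 21

Answer: 21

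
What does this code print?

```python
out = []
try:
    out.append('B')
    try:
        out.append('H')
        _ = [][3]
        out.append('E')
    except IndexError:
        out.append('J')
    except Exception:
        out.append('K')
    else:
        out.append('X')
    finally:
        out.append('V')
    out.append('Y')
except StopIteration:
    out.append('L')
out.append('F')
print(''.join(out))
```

Execution trace: 'B' (try body) → 'H' (inner try body) → 'J' (inner except IndexError) → 'V' (inner finally) → 'Y' (try body, no exception) → 'F' (after the try/except). Output: BHJVYF

Answer: BHJVYF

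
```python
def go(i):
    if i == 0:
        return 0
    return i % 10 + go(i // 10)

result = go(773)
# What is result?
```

Sum of digits of 773: 3 + 7 + 7 = 17

Answer: 17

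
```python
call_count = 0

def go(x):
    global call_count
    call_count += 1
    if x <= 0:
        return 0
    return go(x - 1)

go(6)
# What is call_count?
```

Linear recursion stepping by 1: 7 calls from x=6 down to ≤0.

Answer: 7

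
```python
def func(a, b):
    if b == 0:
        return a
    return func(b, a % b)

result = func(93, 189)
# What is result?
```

func(93, 189) -> func(189, 93) -> func(93, 3) -> func(3, 0) -> 3

Answer: 3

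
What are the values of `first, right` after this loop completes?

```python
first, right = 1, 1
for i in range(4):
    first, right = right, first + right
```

Fibonacci: after 4 iterations
`first, right` takes the values: (1, 1) → (1, 2) → (2, 3) → (3, 5) → (5, 8)

Answer: 5, 8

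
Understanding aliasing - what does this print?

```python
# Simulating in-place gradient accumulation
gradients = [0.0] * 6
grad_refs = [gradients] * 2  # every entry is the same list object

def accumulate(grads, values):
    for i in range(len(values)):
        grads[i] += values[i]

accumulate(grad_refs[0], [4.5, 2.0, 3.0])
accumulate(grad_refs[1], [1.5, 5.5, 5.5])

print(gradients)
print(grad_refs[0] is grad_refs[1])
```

Key concept: gradient accumulation aliasing.
Step by step:
`gradients = [0.0] * 6` → gradients = [0.0, 0.0, 0.0, 0.0, 0.0, 0.0]
`grad_refs = [gradients] * 2` → grad_refs = [[0.0, 0.0, 0.0, 0.0, 0.0, 0.0], [0.0, 0.0, 0.0, 0.0, 0.0, 0.0]]
`accumulate(grad_refs[0], [4.5, 2.0, 3.0])` → gradients = [4.5, 2.0, 3.0, 0.0, 0.0, 0.0]; grad_refs = [[4.5, 2.0, 3.0, 0.0, 0.0, 0.0], [4.5, 2.0, 3.0, 0.0, 0.0, 0.0]]
`accumulate(grad_refs[1], [1.5, 5.5, 5.5])` → gradients = [6.0, 7.5, 8.5, 0.0, 0.0, 0.0]; grad_refs = [[6.0, 7.5, 8.5, 0.0, 0.0, 0.0], [6.0, 7.5, 8.5, 0.0, 0.0, 0.0]]
`print(gradients)` → prints [6.0, 7.5, 8.5, 0.0, 0.0, 0.0]
`print(grad_refs[0] is grad_refs[1])` → prints True

Answer:
[6.0, 7.5, 8.5, 0.0, 0.0, 0.0]
True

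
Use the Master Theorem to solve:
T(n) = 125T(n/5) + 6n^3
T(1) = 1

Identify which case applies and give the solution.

a=125, b=5, f(n)=6n^3. log_5(125) = 3. Since c=3 = 3, Case 2 applies: T(n) = Θ(n^log_b(a) · log n) = O(n^3 log n).

Answer: O(n^3 log n) - Case 2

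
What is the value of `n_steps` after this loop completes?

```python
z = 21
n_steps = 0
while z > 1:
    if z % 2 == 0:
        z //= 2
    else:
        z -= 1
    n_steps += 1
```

Steps to reduce 21 to 1
`n_steps` takes the values: 0 → 1 → 2 → 3 → 4 → 5 → 6

Answer: 6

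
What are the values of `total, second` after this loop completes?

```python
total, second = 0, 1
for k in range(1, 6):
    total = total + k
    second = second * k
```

Sum and factorial of 1 to 5
`total, second` takes the values: (0, 1) → (1, 1) → (3, 1) → (3, 2) → (6, 2) → (6, 6) → (10, 6) → (10, 24) → (15, 24) → (15, 120)

Answer: 15, 120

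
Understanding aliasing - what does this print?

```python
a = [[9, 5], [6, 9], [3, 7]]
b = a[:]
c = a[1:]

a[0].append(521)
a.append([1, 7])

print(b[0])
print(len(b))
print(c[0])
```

Key concept: slice with nested mutation.
Step by step:
`a = [[9, 5], [6, 9], [3, 7]]` → a = [[9, 5], [6, 9], [3, 7]]
`b = a[:]` → b = [[9, 5], [6, 9], [3, 7]]
`c = a[1:]` → c = [[6, 9], [3, 7]]
`a[0].append(521)` → a = [[9, 5, 521], [6, 9], [3, 7]]; b = [[9, 5, 521], [6, 9], [3, 7]]
`a.append([1, 7])` → a = [[9, 5, 521], [6, 9], [3, 7], [1, 7]]
`print(b[0])` → prints [9, 5, 521]
`print(len(b))` → prints 3
`print(c[0])` → prints [6, 9]

Answer:
[9, 5, 521]
3
[6, 9]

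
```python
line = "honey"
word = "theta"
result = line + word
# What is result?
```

Trace:
`line = "honey"` → line = 'honey'
`word = "theta"` → word = 'theta'
`result = line + word` → result = 'honeytheta'
So result = 'honeytheta'

Answer: 'honeytheta'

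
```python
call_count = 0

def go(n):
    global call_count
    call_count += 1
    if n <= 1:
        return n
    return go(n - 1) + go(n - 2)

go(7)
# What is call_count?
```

Calls(n) = 1 + Calls(n-1) + Calls(n-2); Calls(0)=Calls(1)=1. For n=7 this gives 41.

Answer: 41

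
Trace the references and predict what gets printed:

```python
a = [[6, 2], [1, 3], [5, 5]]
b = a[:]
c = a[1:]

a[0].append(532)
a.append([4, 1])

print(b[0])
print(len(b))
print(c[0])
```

Key concept: slice with nested mutation.
Step by step:
`a = [[6, 2], [1, 3], [5, 5]]` → a = [[6, 2], [1, 3], [5, 5]]
`b = a[:]` → b = [[6, 2], [1, 3], [5, 5]]
`c = a[1:]` → c = [[1, 3], [5, 5]]
`a[0].append(532)` → a = [[6, 2, 532], [1, 3], [5, 5]]; b = [[6, 2, 532], [1, 3], [5, 5]]
`a.append([4, 1])` → a = [[6, 2, 532], [1, 3], [5, 5], [4, 1]]
`print(b[0])` → prints [6, 2, 532]
`print(len(b))` → prints 3
`print(c[0])` → prints [1, 3]

Answer:
[6, 2, 532]
3
[1, 3]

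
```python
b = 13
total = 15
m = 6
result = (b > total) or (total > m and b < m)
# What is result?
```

Trace:
`b = 13` → b = 13
`total = 15` → total = 15
`m = 6` → m = 6
`result = (b > total) or (total > m and b < m)` → result = False
So result = False

Answer: False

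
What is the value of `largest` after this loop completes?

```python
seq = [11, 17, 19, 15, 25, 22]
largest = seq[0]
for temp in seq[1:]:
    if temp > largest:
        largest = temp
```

Maximum of [11, 17, 19, 15, 25, 22]
`largest` takes the values: 11 → 17 → 19 → 25

Answer: 25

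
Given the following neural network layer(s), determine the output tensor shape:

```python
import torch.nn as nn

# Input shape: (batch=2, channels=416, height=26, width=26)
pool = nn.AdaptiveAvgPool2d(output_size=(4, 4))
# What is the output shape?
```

Input: (2, 416, 26, 26) -> Output: (2, 416, 4, 4)

Answer: (2, 416, 4, 4)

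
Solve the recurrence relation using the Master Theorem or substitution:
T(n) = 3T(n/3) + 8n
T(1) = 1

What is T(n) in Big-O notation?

By Master Theorem: a=3, b=3, f(n)=8n. Since log_3(3) = 1 and f(n) = Θ(n^1), Case 2 applies. T(n) = O(n log n).

Answer: O(n log n)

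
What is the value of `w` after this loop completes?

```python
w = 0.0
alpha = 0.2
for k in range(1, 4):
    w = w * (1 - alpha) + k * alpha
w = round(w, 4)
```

Moving average with lr=0.2
`w` takes the values: 0.0 → 0.2 → 0.56 → 1.048

Answer: 1.048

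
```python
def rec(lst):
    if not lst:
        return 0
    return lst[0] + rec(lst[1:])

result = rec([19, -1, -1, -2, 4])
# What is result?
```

19 + (-1) + (-1) + (-2) + 4 + 0 = 19

Answer: 19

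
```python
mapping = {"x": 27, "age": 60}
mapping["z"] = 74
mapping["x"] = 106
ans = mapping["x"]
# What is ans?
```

Trace:
`mapping = {"x": 27, "age": 60}` → mapping = {'x': 27, 'age': 60}
`mapping["z"] = 74` → mapping = {'x': 27, 'age': 60, 'z': 74}
`mapping["x"] = 106` → mapping = {'x': 106, 'age': 60, 'z': 74}
`ans = mapping["x"]` → ans = 106
So ans = 106

Answer: 106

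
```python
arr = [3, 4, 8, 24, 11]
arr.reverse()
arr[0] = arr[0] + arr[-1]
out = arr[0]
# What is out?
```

Trace:
`arr = [3, 4, 8, 24, 11]` → arr = [3, 4, 8, 24, 11]
`arr.reverse()` → arr = [11, 24, 8, 4, 3]
`arr[0] = arr[0] + arr[-1]` → arr = [14, 24, 8, 4, 3]
`out = arr[0]` → out = 14
So out = 14

Answer: 14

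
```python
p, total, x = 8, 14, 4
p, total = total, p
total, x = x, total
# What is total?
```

Trace:
`p, total, x = 8, 14, 4` → p = 8; total = 14; x = 4
`p, total = total, p` → p = 14; total = 8
`total, x = x, total` → total = 4; x = 8
So total = 4

Answer: 4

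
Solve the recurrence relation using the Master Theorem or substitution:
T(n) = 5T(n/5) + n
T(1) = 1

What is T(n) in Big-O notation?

By Master Theorem: a=5, b=5, f(n)=n. Since log_5(5) = 1 and f(n) = Θ(n^1), Case 2 applies. T(n) = O(n log n).

Answer: O(n log n)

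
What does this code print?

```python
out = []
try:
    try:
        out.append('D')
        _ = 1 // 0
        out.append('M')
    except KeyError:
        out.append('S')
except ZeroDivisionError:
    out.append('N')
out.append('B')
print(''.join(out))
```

Execution trace: 'D' (try body) → 'N' (outer except ZeroDivisionError) → 'B' (after the try/except). Output: DNB

Answer: DNB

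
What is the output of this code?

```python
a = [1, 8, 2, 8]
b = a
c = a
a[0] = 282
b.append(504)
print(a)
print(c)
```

Key concept: multiple aliases.
Step by step:
`a = [1, 8, 2, 8]` → a = [1, 8, 2, 8]
`b = a` → b = [1, 8, 2, 8] (same object as a)
`c = a` → c = [1, 8, 2, 8] (same object as a, b)
`a[0] = 282` → a = [282, 8, 2, 8] (same object as b, c); b = [282, 8, 2, 8] (same object as a, c); c = [282, 8, 2, 8] (same object as a, b)
`b.append(504)` → a = [282, 8, 2, 8, 504] (same object as b, c); b = [282, 8, 2, 8, 504] (same object as a, c); c = [282, 8, 2, 8, 504] (same object as a, b)
`print(a)` → prints [282, 8, 2, 8, 504]
`print(c)` → prints [282, 8, 2, 8, 504]

Answer:
[282, 8, 2, 8, 504]
[282, 8, 2, 8, 504]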